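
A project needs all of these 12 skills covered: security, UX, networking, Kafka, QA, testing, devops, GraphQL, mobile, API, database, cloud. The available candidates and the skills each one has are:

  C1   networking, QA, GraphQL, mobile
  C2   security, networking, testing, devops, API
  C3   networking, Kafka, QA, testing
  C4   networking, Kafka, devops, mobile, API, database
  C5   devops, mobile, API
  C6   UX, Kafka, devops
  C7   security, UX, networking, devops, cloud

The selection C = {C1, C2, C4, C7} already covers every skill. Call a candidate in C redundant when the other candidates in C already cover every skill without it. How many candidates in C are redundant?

0

Drop C1: QA, GraphQL uncovered — not redundant.
Drop C2: testing uncovered — not redundant.
Drop C4: Kafka, database uncovered — not redundant.
Drop C7: UX, cloud uncovered — not redundant.
None of the candidates in C is redundant.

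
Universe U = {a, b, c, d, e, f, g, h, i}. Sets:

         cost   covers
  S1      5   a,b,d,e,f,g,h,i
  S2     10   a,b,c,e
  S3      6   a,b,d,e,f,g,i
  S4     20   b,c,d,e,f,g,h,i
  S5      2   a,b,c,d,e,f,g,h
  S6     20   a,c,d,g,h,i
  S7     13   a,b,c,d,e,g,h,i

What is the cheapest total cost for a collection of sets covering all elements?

7

S1, S5 cover every element at cost 5 + 2 = 7.
Any cover uses at least 2 sets; among all covering selections none totals below 7.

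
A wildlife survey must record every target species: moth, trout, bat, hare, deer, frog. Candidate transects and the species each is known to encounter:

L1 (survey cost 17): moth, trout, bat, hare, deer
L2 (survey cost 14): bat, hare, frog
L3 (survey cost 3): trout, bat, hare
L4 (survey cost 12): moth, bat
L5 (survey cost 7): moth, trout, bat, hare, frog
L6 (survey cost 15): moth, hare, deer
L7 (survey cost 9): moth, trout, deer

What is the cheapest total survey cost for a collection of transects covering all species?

16

L5, L7 cover every species at survey cost 7 + 9 = 16.
Any cover uses at least 2 transects; among all covering selections none totals below 16.
Greedy by coverage-per-survey cost would pick L3, L5, L7 for 19 — worse than the optimum 16.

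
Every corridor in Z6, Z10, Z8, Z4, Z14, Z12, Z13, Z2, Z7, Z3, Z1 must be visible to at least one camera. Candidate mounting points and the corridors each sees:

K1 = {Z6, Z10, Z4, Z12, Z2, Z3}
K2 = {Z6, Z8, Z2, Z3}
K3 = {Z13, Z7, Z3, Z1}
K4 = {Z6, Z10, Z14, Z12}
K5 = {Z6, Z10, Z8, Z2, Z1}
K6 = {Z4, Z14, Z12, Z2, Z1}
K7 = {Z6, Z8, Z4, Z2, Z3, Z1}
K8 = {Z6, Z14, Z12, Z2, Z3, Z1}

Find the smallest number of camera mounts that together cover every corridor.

K3, K4, K7 together cover {Z6, Z10, Z8, Z4, Z14, Z12, Z13, Z2, Z7, Z3, Z1} — every corridor.
No 2 of the 8 camera mounts cover everything (all 28 pairs fall short), so 3 is minimum.

3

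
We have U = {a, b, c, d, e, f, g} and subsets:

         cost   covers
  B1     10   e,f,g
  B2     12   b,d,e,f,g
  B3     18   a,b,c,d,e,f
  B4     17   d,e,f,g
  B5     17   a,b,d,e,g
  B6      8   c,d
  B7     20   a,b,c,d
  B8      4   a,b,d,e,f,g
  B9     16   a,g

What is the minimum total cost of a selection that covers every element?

12

B6, B8 cover every element at cost 8 + 4 = 12.
Any cover uses at least 2 sets; among all covering selections none totals below 12.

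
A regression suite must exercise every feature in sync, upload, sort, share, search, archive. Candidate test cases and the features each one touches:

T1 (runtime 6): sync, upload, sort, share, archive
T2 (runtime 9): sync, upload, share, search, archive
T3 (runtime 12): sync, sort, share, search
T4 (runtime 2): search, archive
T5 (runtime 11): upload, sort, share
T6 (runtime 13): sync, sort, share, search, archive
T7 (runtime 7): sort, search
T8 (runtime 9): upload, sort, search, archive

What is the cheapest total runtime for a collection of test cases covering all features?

T1, T4 cover every feature at runtime 6 + 2 = 8.
Any cover uses at least 2 test cases; among all covering selections none totals below 8.

8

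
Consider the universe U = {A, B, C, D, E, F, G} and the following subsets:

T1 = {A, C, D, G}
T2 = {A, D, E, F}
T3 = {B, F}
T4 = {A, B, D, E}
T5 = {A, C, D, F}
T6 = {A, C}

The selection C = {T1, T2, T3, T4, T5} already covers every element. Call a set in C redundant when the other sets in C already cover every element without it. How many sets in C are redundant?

Drop T1: G uncovered — not redundant.
Drop T2: the rest still cover every element — redundant.
Drop T3: the rest still cover every element — redundant.
Drop T4: the rest still cover every element — redundant.
Drop T5: the rest still cover every element — redundant.
4 redundant: T2, T3, T4, T5.

4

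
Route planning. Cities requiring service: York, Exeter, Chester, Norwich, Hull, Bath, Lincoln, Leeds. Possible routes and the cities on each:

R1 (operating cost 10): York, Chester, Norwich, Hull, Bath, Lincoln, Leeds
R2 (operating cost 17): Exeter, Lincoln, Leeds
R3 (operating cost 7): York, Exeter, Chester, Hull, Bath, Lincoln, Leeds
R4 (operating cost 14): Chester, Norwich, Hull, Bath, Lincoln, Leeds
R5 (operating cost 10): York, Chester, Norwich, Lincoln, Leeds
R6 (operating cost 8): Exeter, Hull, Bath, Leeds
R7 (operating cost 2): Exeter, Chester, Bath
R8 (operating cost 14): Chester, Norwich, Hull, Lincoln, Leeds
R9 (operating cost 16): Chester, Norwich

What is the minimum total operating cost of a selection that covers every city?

12

R1, R7 cover every city at operating cost 10 + 2 = 12.
Any cover uses at least 2 routes; among all covering selections none totals below 12.
Greedy by coverage-per-operating cost would pick R7, R3, R1 for 19 — worse than the optimum 12.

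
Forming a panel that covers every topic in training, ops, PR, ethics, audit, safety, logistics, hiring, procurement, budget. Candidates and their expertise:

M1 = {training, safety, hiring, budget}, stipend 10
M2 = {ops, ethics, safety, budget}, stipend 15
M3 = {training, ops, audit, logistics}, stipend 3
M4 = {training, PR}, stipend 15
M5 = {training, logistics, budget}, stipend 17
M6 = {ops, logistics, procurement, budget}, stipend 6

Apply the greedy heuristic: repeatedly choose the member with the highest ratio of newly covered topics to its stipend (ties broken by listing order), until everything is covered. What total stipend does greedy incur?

Pick 1: M3 adds 4 new (training, ops, audit, logistics) at stipend 3 (ratio 4/3).
Pick 2: M6 adds 2 new (procurement, budget) at stipend 6 (ratio 2/6).
Pick 3: M1 adds 2 new (safety, hiring) at stipend 10 (ratio 2/10).
Pick 4: M2 adds 1 new (ethics) at stipend 15 (ratio 1/15).
Pick 5: M4 adds 1 new (PR) at stipend 15 (ratio 1/15).
Greedy total stipend: 3 + 6 + 10 + 15 + 15 = 49.

49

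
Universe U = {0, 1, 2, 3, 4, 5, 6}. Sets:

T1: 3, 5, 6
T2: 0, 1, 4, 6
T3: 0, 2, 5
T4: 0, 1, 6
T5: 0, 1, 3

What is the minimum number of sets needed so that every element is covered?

T1, T2, T3 together cover {0, 1, 2, 3, 4, 5, 6} — every element.
No 2 of the 5 sets cover everything (all 10 pairs fall short), so 3 is minimum.

3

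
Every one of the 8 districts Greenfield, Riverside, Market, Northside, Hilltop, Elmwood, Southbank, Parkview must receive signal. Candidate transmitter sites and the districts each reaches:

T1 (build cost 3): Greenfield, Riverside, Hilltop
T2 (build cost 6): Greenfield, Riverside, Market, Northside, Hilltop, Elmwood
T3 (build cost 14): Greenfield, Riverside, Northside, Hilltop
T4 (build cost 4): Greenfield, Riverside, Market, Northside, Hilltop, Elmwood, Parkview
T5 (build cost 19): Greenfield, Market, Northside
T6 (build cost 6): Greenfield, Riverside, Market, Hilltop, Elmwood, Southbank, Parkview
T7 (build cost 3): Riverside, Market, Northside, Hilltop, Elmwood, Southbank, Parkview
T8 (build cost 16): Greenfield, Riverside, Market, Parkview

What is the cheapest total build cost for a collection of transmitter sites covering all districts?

T1, T7 cover every district at build cost 3 + 3 = 6.
Any cover uses at least 2 transmitter sites; among all covering selections none totals below 6.

6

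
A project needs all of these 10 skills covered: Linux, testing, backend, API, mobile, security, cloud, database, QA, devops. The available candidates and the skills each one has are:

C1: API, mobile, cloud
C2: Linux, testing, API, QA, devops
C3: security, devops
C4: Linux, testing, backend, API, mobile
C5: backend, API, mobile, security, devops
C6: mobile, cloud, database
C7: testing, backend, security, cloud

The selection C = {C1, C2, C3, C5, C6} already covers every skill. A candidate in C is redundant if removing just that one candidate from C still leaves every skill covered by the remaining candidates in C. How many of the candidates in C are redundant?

2

Drop C1: the rest still cover every skill — redundant.
Drop C2: Linux, testing, QA uncovered — not redundant.
Drop C3: the rest still cover every skill — redundant.
Drop C5: backend uncovered — not redundant.
Drop C6: database uncovered — not redundant.
2 redundant: C1, C3.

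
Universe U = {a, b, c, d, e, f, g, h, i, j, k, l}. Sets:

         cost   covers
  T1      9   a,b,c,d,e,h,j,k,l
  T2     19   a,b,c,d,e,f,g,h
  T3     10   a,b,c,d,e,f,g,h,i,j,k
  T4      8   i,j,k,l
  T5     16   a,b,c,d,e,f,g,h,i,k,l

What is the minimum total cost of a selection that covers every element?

T3, T4 cover every element at cost 10 + 8 = 18.
Any cover uses at least 2 sets; among all covering selections none totals below 18.

18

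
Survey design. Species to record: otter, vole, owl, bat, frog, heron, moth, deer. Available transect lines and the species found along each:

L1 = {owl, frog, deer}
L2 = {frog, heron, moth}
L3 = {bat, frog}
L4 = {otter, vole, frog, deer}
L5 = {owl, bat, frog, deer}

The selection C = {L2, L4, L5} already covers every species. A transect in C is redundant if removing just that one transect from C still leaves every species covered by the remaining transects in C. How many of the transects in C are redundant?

0

Drop L2: heron, moth uncovered — not redundant.
Drop L4: otter, vole uncovered — not redundant.
Drop L5: owl, bat uncovered — not redundant.
None of the transects in C is redundant.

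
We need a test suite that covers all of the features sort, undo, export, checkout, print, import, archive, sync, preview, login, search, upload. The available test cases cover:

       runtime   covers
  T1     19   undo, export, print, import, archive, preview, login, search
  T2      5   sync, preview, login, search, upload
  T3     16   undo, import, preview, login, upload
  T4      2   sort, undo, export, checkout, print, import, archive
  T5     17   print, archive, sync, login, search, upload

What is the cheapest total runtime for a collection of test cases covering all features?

7

T2, T4 cover every feature at runtime 5 + 2 = 7.
Any cover uses at least 2 test cases; among all covering selections none totals below 7.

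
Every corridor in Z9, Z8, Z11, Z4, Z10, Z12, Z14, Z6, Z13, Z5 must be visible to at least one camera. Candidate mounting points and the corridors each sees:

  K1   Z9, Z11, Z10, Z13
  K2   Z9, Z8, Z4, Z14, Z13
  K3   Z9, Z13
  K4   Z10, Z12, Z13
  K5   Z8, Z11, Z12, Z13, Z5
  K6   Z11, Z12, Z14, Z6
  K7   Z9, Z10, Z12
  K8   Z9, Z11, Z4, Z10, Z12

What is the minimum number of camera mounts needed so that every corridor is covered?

K5, K6, K8 together cover {Z9, Z8, Z11, Z4, Z10, Z12, Z14, Z6, Z13, Z5} — every corridor.
No 2 of the 8 camera mounts cover everything (all 28 pairs fall short), so 3 is minimum.
Greedy (largest uncovered first) would take K2, K5, K1, K6 — 4 camera mounts — but 3 suffice.

3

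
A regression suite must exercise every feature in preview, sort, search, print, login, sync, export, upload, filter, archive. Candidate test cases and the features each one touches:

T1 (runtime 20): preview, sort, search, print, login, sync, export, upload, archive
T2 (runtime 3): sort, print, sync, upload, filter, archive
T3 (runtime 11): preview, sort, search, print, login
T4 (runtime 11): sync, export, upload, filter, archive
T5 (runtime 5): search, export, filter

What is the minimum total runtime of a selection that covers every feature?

19

T2, T3, T5 cover every feature at runtime 3 + 11 + 5 = 19.
Any cover uses at least 2 test cases; among all covering selections none totals below 19.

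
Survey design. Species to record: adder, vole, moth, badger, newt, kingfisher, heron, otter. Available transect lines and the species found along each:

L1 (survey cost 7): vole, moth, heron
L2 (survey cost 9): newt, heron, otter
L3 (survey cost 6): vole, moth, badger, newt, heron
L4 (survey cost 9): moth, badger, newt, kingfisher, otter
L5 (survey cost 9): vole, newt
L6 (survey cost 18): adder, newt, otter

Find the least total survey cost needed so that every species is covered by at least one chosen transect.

33

L3, L4, L6 cover every species at survey cost 6 + 9 + 18 = 33.
Any cover uses at least 3 transects; among all covering selections none totals below 33.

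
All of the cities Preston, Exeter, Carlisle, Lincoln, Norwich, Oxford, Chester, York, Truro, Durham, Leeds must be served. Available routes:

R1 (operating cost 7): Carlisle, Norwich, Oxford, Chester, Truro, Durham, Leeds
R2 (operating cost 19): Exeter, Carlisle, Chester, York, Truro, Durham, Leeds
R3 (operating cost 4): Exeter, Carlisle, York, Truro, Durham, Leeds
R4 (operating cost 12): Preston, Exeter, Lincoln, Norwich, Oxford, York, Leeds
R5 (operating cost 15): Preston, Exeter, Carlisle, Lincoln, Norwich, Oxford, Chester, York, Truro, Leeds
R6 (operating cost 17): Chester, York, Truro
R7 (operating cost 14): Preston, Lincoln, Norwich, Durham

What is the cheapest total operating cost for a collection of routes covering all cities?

19

R1, R4 cover every city at operating cost 7 + 12 = 19.
Any cover uses at least 2 routes; among all covering selections none totals below 19.
Greedy by coverage-per-operating cost would pick R3, R1, R4 for 23 — worse than the optimum 19.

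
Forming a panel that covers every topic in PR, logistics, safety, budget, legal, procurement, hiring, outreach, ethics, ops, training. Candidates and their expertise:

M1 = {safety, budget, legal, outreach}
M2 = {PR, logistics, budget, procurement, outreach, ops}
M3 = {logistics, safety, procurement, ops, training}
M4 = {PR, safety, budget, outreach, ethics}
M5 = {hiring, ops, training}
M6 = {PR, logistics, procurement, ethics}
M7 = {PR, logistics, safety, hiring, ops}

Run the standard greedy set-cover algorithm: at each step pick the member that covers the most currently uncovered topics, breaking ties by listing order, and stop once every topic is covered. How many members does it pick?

Pick 1: M2 covers 6 new topics (PR, logistics, budget, procurement, outreach, ops).
Pick 2: M1 covers 2 new topics (safety, legal).
Pick 3: M5 covers 2 new topics (hiring, training).
Pick 4: M4 covers 1 new topics (ethics).
Greedy uses 4 members. (The true minimum is 3.)

4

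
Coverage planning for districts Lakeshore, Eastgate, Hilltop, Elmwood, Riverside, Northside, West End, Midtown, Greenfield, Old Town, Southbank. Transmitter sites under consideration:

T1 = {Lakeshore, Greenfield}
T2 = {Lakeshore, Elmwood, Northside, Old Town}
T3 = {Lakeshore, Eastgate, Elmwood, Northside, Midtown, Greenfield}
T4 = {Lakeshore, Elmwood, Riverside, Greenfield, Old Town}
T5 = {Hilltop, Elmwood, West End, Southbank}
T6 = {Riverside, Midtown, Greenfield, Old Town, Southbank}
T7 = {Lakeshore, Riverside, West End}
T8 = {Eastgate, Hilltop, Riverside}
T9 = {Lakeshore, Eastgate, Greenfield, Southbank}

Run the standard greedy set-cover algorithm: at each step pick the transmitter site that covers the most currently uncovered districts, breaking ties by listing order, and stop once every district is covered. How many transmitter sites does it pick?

Pick 1: T3 covers 6 new districts (Lakeshore, Eastgate, Elmwood, Northside, Midtown, Greenfield).
Pick 2: T5 covers 3 new districts (Hilltop, West End, Southbank).
Pick 3: T4 covers 2 new districts (Riverside, Old Town).
Greedy uses 3 transmitter sites.

3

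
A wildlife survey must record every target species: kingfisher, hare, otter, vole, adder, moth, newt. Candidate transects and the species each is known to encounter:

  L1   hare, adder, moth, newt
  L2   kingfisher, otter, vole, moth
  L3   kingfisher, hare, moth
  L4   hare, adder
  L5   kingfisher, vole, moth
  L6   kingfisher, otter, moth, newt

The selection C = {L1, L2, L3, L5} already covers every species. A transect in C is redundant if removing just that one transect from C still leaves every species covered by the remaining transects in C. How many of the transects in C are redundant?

Drop L1: adder, newt uncovered — not redundant.
Drop L2: otter uncovered — not redundant.
Drop L3: the rest still cover every species — redundant.
Drop L5: the rest still cover every species — redundant.
2 redundant: L3, L5.

2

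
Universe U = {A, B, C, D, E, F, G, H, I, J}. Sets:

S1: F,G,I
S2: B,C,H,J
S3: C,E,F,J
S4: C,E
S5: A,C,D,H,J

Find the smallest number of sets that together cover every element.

4

S1, S2, S3, S5 together cover {A, B, C, D, E, F, G, H, I, J} — every element.
No 3 of the 5 sets cover everything (all 10 triples fall short), so 4 is minimum.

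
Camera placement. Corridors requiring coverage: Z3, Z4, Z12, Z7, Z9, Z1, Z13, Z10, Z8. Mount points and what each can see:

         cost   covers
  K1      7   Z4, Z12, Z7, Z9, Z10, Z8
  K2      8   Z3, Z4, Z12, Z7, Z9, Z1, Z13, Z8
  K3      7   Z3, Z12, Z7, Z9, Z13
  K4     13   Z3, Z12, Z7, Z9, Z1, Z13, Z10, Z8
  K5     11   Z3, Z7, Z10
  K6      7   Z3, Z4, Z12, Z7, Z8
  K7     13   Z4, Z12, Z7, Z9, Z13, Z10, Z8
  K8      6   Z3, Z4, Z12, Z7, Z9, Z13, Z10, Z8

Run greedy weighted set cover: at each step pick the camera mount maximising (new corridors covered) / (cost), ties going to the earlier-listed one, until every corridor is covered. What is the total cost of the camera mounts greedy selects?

Pick 1: K8 adds 8 new (Z3, Z4, Z12, Z7, Z9, Z13, Z10, Z8) at cost 6 (ratio 8/6).
Pick 2: K2 adds 1 new (Z1) at cost 8 (ratio 1/8).
Greedy total cost: 6 + 8 = 14.

14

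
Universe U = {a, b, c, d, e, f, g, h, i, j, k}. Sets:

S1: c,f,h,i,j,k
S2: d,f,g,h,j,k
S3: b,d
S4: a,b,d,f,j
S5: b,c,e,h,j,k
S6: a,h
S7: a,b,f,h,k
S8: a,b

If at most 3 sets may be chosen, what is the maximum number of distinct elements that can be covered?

10

Choosing S1, S2, S4 covers {a, b, c, d, f, g, h, i, j, k} — 10 elements.
No choice of 3 sets does better; here e is left uncovered.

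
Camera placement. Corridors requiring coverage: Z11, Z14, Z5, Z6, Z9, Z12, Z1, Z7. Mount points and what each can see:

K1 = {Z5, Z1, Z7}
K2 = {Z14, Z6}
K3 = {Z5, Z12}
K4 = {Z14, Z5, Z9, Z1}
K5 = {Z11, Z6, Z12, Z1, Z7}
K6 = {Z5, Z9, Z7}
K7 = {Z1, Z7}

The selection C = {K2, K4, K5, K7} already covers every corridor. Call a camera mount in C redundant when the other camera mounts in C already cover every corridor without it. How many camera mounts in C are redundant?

2

Drop K2: the rest still cover every corridor — redundant.
Drop K4: Z5, Z9 uncovered — not redundant.
Drop K5: Z11, Z12 uncovered — not redundant.
Drop K7: the rest still cover every corridor — redundant.
2 redundant: K2, K7.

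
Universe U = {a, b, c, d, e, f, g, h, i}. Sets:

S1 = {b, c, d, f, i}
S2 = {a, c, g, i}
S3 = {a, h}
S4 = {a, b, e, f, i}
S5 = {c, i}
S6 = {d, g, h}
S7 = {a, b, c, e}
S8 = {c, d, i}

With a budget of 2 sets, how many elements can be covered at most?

Choosing S4, S6 covers {a, b, d, e, f, g, h, i} — 8 elements.
No choice of 2 sets does better; here c is left uncovered.

8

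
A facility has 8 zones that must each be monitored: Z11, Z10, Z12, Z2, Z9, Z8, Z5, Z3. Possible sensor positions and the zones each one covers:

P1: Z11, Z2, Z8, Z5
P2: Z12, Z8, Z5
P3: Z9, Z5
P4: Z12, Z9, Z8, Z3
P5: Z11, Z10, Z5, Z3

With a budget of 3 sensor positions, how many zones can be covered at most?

Choosing P1, P4, P5 covers {Z11, Z10, Z12, Z2, Z9, Z8, Z5, Z3} — 8 zones.
That is all 8 zones.

8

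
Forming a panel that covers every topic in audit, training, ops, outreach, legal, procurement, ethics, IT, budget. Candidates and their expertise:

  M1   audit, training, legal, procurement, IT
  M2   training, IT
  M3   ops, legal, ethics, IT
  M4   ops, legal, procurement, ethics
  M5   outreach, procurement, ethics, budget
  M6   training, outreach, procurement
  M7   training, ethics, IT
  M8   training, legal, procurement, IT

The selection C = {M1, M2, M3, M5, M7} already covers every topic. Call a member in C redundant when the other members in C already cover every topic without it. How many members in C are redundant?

2

Drop M1: audit uncovered — not redundant.
Drop M2: the rest still cover every topic — redundant.
Drop M3: ops uncovered — not redundant.
Drop M5: outreach, budget uncovered — not redundant.
Drop M7: the rest still cover every topic — redundant.
2 redundant: M2, M7.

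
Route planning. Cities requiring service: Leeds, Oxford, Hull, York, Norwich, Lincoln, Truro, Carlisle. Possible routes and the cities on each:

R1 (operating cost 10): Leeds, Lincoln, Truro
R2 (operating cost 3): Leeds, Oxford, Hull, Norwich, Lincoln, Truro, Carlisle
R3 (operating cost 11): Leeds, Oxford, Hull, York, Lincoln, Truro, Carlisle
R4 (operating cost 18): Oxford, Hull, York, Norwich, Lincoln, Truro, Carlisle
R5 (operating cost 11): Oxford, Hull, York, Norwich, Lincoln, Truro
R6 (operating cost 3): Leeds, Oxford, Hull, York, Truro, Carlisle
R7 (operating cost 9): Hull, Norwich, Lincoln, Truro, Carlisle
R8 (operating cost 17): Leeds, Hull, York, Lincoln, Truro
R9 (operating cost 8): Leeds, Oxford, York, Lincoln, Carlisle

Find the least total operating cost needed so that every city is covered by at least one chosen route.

6

R2, R6 cover every city at operating cost 3 + 3 = 6.
Any cover uses at least 2 routes; among all covering selections none totals below 6.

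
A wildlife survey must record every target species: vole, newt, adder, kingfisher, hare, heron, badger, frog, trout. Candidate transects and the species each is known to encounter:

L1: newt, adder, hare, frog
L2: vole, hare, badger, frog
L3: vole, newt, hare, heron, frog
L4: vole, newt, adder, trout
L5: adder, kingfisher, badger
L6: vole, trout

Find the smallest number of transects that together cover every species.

3

L3, L4, L5 together cover {vole, newt, adder, kingfisher, hare, heron, badger, frog, trout} — every species.
No 2 of the 6 transects cover everything (all 15 pairs fall short), so 3 is minimum.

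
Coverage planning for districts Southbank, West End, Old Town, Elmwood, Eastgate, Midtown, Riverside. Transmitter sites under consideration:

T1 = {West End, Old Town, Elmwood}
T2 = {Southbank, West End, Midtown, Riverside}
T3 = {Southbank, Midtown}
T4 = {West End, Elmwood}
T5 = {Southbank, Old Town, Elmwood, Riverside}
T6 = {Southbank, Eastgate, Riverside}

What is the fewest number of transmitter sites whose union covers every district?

T1, T2, T6 together cover {Southbank, West End, Old Town, Elmwood, Eastgate, Midtown, Riverside} — every district.
No 2 of the 6 transmitter sites cover everything (all 15 pairs fall short), so 3 is minimum.

3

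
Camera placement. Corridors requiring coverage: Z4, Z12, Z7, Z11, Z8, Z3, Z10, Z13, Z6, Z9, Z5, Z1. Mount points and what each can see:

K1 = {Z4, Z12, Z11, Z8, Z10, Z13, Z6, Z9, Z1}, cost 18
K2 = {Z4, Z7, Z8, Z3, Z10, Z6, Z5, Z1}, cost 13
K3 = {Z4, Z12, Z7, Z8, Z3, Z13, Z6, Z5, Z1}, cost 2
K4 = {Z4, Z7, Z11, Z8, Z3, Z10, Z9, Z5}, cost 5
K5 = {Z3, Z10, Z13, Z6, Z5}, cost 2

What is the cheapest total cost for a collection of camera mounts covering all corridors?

7

K3, K4 cover every corridor at cost 2 + 5 = 7.
Any cover uses at least 2 camera mounts; among all covering selections none totals below 7.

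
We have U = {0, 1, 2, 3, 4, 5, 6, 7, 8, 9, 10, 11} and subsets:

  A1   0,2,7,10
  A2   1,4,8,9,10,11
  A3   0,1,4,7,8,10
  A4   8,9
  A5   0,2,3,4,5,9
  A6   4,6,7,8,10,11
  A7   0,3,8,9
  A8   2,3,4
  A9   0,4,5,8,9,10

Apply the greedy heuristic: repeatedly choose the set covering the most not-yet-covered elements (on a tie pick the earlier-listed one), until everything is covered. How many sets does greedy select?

3

Pick 1: A2 covers 6 new elements (1, 4, 8, 9, 10, 11).
Pick 2: A5 covers 4 new elements (0, 2, 3, 5).
Pick 3: A6 covers 2 new elements (6, 7).
Greedy uses 3 sets.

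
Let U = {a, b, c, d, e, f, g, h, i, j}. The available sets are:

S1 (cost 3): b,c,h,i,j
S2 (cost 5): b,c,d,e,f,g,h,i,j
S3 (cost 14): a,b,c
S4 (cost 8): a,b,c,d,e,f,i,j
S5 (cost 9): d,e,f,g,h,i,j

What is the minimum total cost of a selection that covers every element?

13

S2, S4 cover every element at cost 5 + 8 = 13.
Any cover uses at least 2 sets; among all covering selections none totals below 13.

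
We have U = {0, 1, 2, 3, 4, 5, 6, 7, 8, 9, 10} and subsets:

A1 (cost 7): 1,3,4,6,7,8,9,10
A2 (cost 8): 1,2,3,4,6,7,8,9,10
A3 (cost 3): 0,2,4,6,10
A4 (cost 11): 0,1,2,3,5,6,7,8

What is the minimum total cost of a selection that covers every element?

18

A1, A4 cover every element at cost 7 + 11 = 18.
Any cover uses at least 2 sets; among all covering selections none totals below 18.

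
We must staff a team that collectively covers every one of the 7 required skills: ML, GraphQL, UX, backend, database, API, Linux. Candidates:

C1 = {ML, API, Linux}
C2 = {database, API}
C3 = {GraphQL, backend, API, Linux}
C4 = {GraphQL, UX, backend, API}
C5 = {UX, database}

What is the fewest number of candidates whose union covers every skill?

3

C1, C2, C4 together cover {ML, GraphQL, UX, backend, database, API, Linux} — every skill.
No 2 of the 5 candidates cover everything (all 10 pairs fall short), so 3 is minimum.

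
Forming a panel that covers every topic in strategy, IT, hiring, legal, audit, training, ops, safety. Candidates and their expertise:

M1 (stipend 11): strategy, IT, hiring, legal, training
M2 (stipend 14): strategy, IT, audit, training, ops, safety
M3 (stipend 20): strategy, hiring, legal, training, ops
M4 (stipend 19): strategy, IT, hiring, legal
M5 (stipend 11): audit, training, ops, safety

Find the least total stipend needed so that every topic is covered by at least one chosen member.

22

M1, M5 cover every topic at stipend 11 + 11 = 22.
Any cover uses at least 2 members; among all covering selections none totals below 22.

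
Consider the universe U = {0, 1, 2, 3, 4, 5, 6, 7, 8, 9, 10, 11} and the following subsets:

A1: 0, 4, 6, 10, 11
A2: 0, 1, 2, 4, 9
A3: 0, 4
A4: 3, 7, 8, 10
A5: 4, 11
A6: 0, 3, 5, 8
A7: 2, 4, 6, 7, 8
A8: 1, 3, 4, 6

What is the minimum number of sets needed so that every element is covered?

A1, A2, A4, A6 together cover {0, 1, 2, 3, 4, 5, 6, 7, 8, 9, 10, 11} — every element.
No 3 of the 8 sets cover everything (all 56 triples fall short), so 4 is minimum.

4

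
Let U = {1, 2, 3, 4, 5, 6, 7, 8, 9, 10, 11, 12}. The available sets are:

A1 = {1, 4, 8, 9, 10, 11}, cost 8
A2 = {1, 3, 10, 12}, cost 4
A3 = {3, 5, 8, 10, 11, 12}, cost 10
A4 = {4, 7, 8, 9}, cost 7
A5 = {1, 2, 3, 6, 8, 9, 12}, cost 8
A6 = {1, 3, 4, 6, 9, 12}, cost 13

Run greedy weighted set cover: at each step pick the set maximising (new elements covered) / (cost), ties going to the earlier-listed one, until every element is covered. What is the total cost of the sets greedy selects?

Pick 1: A2 adds 4 new (1, 3, 10, 12) at cost 4 (ratio 4/4).
Pick 2: A4 adds 4 new (4, 7, 8, 9) at cost 7 (ratio 4/7).
Pick 3: A5 adds 2 new (2, 6) at cost 8 (ratio 2/8).
Pick 4: A3 adds 2 new (5, 11) at cost 10 (ratio 2/10).
Greedy total cost: 4 + 7 + 8 + 10 = 29. (The true optimum is 25, so greedy overshoots here.)

29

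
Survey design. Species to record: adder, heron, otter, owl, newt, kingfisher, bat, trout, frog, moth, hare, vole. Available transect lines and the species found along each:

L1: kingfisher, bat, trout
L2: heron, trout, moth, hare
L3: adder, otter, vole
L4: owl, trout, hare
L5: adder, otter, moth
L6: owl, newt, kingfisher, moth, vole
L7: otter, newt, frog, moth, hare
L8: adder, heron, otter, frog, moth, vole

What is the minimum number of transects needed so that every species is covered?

4

L1, L2, L6, L8 together cover {adder, heron, otter, owl, newt, kingfisher, bat, trout, frog, moth, hare, vole} — every species.
No 3 of the 8 transects cover everything (all 56 triples fall short), so 4 is minimum.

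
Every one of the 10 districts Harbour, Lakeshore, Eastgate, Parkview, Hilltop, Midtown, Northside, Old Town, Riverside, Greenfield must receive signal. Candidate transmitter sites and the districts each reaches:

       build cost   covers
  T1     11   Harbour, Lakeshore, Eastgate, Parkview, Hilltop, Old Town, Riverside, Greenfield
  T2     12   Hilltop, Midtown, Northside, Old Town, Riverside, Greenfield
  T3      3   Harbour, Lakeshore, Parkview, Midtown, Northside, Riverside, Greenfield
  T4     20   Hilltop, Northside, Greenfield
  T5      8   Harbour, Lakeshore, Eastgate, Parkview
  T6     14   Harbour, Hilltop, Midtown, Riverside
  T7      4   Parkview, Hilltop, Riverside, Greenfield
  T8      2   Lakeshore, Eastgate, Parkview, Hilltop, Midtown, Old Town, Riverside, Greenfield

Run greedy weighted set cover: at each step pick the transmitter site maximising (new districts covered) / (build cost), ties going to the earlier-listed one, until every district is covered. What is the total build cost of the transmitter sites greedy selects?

5

Pick 1: T8 adds 8 new (Lakeshore, Eastgate, Parkview, Hilltop, Midtown, Old Town, Riverside, Greenfield) at build cost 2 (ratio 8/2).
Pick 2: T3 adds 2 new (Harbour, Northside) at build cost 3 (ratio 2/3).
Greedy total build cost: 2 + 3 = 5.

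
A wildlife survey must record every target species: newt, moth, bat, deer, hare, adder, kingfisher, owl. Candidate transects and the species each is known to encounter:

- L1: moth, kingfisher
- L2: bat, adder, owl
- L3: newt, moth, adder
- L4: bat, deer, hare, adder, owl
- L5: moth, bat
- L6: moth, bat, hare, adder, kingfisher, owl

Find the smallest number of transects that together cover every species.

L1, L3, L4 together cover {newt, moth, bat, deer, hare, adder, kingfisher, owl} — every species.
No 2 of the 6 transects cover everything (all 15 pairs fall short), so 3 is minimum.

3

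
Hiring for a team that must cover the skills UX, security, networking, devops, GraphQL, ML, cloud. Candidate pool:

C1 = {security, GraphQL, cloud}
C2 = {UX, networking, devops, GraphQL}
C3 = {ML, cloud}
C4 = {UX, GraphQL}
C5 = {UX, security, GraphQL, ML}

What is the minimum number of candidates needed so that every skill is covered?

C1, C2, C3 together cover {UX, security, networking, devops, GraphQL, ML, cloud} — every skill.
No 2 of the 5 candidates cover everything (all 10 pairs fall short), so 3 is minimum.

3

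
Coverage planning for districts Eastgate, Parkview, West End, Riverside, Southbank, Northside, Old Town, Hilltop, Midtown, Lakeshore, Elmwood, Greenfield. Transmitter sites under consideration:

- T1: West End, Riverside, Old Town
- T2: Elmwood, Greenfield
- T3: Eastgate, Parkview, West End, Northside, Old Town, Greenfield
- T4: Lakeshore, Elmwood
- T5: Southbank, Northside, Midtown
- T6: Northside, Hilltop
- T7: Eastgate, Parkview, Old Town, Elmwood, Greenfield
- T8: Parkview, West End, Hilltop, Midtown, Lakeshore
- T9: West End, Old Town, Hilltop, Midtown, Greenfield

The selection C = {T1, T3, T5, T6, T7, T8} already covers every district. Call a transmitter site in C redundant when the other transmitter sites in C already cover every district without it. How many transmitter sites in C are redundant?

2

Drop T1: Riverside uncovered — not redundant.
Drop T3: the rest still cover every district — redundant.
Drop T5: Southbank uncovered — not redundant.
Drop T6: the rest still cover every district — redundant.
Drop T7: Elmwood uncovered — not redundant.
Drop T8: Lakeshore uncovered — not redundant.
2 redundant: T3, T6.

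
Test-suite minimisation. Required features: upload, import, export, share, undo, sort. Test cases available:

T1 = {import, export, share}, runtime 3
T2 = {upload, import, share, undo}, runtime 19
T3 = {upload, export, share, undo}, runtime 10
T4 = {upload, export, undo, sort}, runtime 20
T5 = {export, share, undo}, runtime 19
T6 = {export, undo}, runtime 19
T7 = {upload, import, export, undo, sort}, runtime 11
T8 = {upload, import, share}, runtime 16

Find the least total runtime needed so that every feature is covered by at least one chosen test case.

T1, T7 cover every feature at runtime 3 + 11 = 14.
Any cover uses at least 2 test cases; among all covering selections none totals below 14.

14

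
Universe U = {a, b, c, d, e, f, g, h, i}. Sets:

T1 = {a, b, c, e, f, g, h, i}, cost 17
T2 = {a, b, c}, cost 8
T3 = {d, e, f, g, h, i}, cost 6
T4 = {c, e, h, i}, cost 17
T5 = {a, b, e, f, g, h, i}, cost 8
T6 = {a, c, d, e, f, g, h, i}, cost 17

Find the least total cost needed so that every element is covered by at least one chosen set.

14

T2, T3 cover every element at cost 8 + 6 = 14.
Any cover uses at least 2 sets; among all covering selections none totals below 14.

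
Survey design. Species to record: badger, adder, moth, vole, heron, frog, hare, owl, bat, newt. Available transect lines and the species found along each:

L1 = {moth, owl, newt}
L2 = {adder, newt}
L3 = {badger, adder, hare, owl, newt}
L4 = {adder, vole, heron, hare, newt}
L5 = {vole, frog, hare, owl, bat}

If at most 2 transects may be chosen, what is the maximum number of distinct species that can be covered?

Choosing L3, L5 covers {badger, adder, vole, frog, hare, owl, bat, newt} — 8 species.
No choice of 2 transects does better; here moth, heron are left uncovered.

8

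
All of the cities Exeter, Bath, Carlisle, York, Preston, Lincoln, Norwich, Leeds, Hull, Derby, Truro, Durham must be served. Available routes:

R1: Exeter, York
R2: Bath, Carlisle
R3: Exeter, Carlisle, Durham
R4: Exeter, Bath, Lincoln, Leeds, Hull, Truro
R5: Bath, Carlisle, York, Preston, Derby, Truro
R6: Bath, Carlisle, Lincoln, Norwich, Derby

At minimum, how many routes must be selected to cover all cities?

R3, R4, R5, R6 together cover {Exeter, Bath, Carlisle, York, Preston, Lincoln, Norwich, Leeds, Hull, Derby, Truro, Durham} — every city.
No 3 of the 6 routes cover everything (all 20 triples fall short), so 4 is minimum.

4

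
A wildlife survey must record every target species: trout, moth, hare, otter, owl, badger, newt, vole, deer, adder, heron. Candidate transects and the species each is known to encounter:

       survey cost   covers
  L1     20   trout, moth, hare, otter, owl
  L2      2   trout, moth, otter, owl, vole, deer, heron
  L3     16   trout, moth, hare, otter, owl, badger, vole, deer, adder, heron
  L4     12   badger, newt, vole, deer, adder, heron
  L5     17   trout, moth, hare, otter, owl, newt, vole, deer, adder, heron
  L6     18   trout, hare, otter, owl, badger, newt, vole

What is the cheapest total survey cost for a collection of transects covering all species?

28

L3, L4 cover every species at survey cost 16 + 12 = 28.
Any cover uses at least 2 transects; among all covering selections none totals below 28.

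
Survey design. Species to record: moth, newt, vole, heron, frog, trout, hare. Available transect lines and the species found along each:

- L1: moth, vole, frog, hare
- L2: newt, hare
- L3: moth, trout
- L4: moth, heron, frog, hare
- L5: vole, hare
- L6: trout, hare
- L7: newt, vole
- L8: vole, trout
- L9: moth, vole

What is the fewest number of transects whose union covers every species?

3

L2, L4, L8 together cover {moth, newt, vole, heron, frog, trout, hare} — every species.
No 2 of the 9 transects cover everything (all 36 pairs fall short), so 3 is minimum.
Greedy (largest uncovered first) would take L1, L2, L3, L4 — 4 transects — but 3 suffice.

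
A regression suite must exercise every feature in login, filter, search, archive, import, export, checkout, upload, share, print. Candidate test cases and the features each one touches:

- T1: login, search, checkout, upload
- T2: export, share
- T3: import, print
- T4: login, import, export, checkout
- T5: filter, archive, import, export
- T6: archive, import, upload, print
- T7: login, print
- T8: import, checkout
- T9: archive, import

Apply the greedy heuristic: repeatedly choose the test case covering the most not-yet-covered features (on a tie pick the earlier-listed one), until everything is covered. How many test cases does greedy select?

Pick 1: T1 covers 4 new features (login, search, checkout, upload).
Pick 2: T5 covers 4 new features (filter, archive, import, export).
Pick 3: T2 covers 1 new features (share).
Pick 4: T3 covers 1 new features (print).
Greedy uses 4 test cases.

4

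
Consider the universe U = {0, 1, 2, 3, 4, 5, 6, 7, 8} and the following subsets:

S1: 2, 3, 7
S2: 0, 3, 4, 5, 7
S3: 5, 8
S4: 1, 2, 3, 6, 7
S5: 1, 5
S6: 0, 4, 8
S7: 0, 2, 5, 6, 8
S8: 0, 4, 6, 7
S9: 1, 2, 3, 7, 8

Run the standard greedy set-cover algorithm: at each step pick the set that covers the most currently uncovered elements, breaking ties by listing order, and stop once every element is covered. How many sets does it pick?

3

Pick 1: S2 covers 5 new elements (0, 3, 4, 5, 7).
Pick 2: S4 covers 3 new elements (1, 2, 6).
Pick 3: S3 covers 1 new elements (8).
Greedy uses 3 sets.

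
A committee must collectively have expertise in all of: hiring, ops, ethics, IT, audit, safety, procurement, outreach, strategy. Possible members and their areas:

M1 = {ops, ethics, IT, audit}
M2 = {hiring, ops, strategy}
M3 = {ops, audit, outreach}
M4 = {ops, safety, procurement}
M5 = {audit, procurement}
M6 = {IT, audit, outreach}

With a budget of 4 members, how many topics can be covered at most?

Choosing M1, M2, M3, M4 covers {hiring, ops, ethics, IT, audit, safety, procurement, outreach, strategy} — 9 topics.
That is all 9 topics.

9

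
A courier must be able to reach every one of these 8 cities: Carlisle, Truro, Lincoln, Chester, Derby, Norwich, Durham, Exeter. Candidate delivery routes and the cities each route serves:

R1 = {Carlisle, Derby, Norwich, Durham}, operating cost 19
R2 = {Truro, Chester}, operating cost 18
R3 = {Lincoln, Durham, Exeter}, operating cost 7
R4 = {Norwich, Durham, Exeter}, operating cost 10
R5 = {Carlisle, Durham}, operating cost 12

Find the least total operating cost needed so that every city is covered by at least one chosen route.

44

R1, R2, R3 cover every city at operating cost 19 + 18 + 7 = 44.
Any cover uses at least 3 routes; among all covering selections none totals below 44.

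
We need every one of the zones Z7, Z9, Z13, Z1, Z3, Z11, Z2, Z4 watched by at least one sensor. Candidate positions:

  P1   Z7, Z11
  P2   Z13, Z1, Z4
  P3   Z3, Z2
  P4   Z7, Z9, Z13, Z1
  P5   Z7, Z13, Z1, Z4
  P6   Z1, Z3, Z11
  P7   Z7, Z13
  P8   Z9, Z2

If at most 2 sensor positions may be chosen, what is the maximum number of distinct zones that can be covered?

Choosing P3, P4 covers {Z7, Z9, Z13, Z1, Z3, Z2} — 6 zones.
No choice of 2 sensor positions does better; here Z11, Z4 are left uncovered.

6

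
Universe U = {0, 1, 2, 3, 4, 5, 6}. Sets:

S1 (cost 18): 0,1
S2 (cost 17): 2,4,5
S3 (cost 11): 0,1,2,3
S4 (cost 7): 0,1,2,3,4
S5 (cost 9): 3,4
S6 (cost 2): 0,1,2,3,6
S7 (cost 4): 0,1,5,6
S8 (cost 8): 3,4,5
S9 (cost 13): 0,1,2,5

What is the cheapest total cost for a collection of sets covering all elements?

10

S6, S8 cover every element at cost 2 + 8 = 10.
Any cover uses at least 2 sets; among all covering selections none totals below 10.
Greedy by coverage-per-cost would pick S6, S7, S4 for 13 — worse than the optimum 10.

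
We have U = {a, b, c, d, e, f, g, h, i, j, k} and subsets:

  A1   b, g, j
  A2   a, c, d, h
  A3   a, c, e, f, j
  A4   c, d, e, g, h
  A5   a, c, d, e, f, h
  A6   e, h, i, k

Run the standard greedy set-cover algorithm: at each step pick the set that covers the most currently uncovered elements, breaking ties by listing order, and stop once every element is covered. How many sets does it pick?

3

Pick 1: A5 covers 6 new elements (a, c, d, e, f, h).
Pick 2: A1 covers 3 new elements (b, g, j).
Pick 3: A6 covers 2 new elements (i, k).
Greedy uses 3 sets.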